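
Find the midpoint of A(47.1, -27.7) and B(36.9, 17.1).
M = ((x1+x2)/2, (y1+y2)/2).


Mx = (47.1 + 36.9)/2 = 84.0/2 = 42.0000
My = (-27.7 + 17.1)/2 = -10.6/2 = -5.3000

(42.0000, -5.3000)


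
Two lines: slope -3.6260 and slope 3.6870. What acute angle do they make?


m1-m2 = -7.313
1+m1*m2 = -12.369062
tan(theta) = |-7.313/(-12.369062)| = 0.591233
theta = arctan(|-7.313/(-12.369062)|) = 30.5930 degrees (acute angle)

30.5930 degrees


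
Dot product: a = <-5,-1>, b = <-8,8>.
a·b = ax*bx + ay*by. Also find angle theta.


a·b = -5*(-8) - 1*8 = 40 - 8 = 32
|a| = sqrt(25+1) = 5.0990
|b| = sqrt(64+64) = 11.3137
cos(theta) = 32/(sqrt(26)*sqrt(128)) = 32/sqrt(3328) = 0.554700
theta = arccos(32/sqrt(3328)) = 56.3099 degrees

a·b = 32, theta = 56.3099 deg


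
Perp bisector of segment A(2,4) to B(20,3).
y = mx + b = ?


Midpoint = (11, 3.5)
Slope of AB = dy/dx = -1/18 = -0.0556
Perp slope = -dx/dy = 18/1 = 18.0000
b = My - (perp slope)*Mx = 3.5 + (18*11)/(-1) = 3.5 - 198.0000 = -194.5000

y = 18.0000x - 194.5000


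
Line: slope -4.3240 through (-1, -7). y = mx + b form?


y + 7 = -4.3240(x + 1)
y = -4.3240x - 7 + 4.3240*(-1)
y = -4.3240x - 11.3240

y = -4.3240x - 11.3240


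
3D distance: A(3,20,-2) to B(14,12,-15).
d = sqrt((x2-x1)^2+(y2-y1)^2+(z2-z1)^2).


dx=11, dy=-8, dz=-13
d = sqrt(121+64+169) = sqrt(354) = 18.8149

18.8149


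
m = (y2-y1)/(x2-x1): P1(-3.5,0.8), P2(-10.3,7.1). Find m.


dy = 7.1 - 0.8 = 6.3
dx = -10.3 + 3.5 = -6.8
m = 6.3/(-6.8) = -0.9265

m = -0.9265


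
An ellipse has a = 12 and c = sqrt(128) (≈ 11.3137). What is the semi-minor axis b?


b^2 = 12^2 - (sqrt(128))^2 = 144 - 128 = 16
b = sqrt(16) = 4

b = 4


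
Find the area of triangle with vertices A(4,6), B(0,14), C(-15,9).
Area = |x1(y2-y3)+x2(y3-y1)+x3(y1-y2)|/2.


4*(14-9) = 20
0*(9-6) = 0
-15*(6-14) = 120
sum = 140
Area = |140|/2 = 70.0000

70.0000 sq units


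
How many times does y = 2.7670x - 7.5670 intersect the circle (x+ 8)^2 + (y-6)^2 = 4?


Substitute y = 2.7670x - 7.5670: (x+ 8)^2 + (2.7670x- 7.5670-6)^2 = 4
Expand to Ax^2 + Bx + C = 0, where b-k = -13.567
A = 1+m^2 = 8.656289
B = 2(m(b-k) - h) = 2(2.7670*(-13.567) + 8) = -59.079778
C = h^2 + (b-k)^2 - r^2 = 64 + 184.063489 - 4 = 244.063489
disc = B^2-4AC = 3490.4202 - 8450.7364 = -4960.3162
disc < 0

0 intersection points


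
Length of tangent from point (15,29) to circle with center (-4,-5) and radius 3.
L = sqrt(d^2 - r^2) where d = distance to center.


d = sqrt((15+ 4)^2 + (29+ 5)^2) = sqrt(361+1156) = 38.9487
L = sqrt(1517.0000 - 9) = sqrt(1508.0000) = 38.8330

38.8330


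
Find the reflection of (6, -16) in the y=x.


Reflection rule for y=x: (y, x)
(6, -16) -> (-16, 6)

(-16, 6)


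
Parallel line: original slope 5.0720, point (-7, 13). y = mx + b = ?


Parallel lines have equal slopes.
m2 = 5.0720
b2 = 13 - 5.0720*(-7) = 48.5040

y = 5.0720x + 48.5040


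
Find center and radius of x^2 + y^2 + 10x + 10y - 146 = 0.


h = -D/2 = -10/2 = -5
k = -E/2 = -10/2 = -5
r^2 = h^2 + k^2 - F = 25 + 25 + 146 = 196
r = 14

Center (-5, -5), radius = 14


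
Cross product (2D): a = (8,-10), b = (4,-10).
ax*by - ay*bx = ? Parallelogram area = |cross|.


cross = 8*(-10) + 10*4 = -80 + 40 = -40
Parallelogram area = |-40| = 40

cross = -40, parallelogram area = 40


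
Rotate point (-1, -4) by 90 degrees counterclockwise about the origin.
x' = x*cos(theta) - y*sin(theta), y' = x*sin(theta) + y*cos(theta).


cos(90) = 0, sin(90) = 1
x' = -1*0 + 4*1 = 4
y' = -1*1 - 4*0 = -1

(4, -1)


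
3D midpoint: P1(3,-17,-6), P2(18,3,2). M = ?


Mx = (3+18)/2 = 10.5000
My = (-17+3)/2 = -7.0000
Mz = (-6+2)/2 = -2.0000

M = (10.5000, -7.0000, -2.0000)


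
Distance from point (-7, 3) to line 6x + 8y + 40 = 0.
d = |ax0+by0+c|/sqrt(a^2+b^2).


|6*(-7) + 8*3 + 40| = |22| = 22
sqrt(36 + 64) = sqrt(100) = 10.0000
d = 22/sqrt(100) = 2.2000

2.2000


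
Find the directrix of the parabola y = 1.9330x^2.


a = 1.9330
1/(4a) = 0.1293
directrix: y = -0.1293 = -0.1293

y = -0.1293


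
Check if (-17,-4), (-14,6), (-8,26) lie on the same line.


-17*(6-26) - 14*(26+ 4) - 8*(-4-6)
= 340 - 420 + 80 = 0

Yes, collinear (determinant = 0)


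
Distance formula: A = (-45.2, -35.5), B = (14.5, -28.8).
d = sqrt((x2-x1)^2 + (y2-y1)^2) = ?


dx = 14.5 + 45.2 = 59.7
dy = -28.8 + 35.5 = 6.7
d = sqrt(3564.09 + 44.89) = sqrt(3608.98) = 60.0748

60.0748


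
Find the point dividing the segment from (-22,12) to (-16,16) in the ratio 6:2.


Px = (6*(-16) + 2*(-22))/8 = -140/8 = -17.5000
Py = (6*16 + 2*12)/8 = 120/8 = 15.0000

P = (-17.5000, 15.0000)


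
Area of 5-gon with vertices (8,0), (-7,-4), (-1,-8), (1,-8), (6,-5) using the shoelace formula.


sum(xi*y_{i+1}) = 8*(-4) - 7*(-8) - 1*(-8) + 1*(-5) + 6*0 = 27
sum(yi*x_{i+1}) = 0*(-7) - 4*(-1) - 8*1 - 8*6 - 5*8 = -92
Area = |27 + 92|/2 = 119/2 = 59.5000

59.5000 sq units


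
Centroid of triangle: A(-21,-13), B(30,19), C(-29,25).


Gx = (-21+30- 29)/3 = -20/3 = -6.6667
Gy = (-13+19+25)/3 = 31/3 = 10.3333

G = (-6.6667, 10.3333)


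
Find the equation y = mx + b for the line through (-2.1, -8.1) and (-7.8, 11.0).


m = (19.1)/(-5.7) = -3.3509
b = y1 - m*x1 = -8.1 - (19.1*(-2.1))/(-5.7) = -8.1 - 7.0368 = -15.1368

y = -3.3509x - 15.1368


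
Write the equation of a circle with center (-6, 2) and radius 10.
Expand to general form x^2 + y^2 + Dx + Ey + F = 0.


(x+ 6)^2 + (y-2)^2 = 10^2
D = -2h = 12, E = -2k = -4
F = h^2+k^2-r^2 = 36+4-100 = -60

x^2 + y^2 + 12x - 4y - 60 = 0


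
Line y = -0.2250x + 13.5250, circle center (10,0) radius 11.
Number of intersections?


Substitute y = -0.2250x + 13.5250: (x-10)^2 + (-0.2250x+13.5250-0)^2 = 121
Expand to Ax^2 + Bx + C = 0, where b-k = 13.525
A = 1+m^2 = 1.050625
B = 2(m(b-k) - h) = 2(-0.2250*13.525 - 10) = -26.08625
C = h^2 + (b-k)^2 - r^2 = 100 + 182.925625 - 121 = 161.925625
disc = B^2-4AC = 680.4924 - 680.4924 = 0
disc = 0

1 intersection point (tangent)


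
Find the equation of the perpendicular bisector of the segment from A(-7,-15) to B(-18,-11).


Midpoint = (-12.5, -13)
Slope of AB = dy/dx = 4/(-11) = -0.3636
Perp slope = -dx/dy = 11/4 = 2.7500
b = My - (perp slope)*Mx = -13 + (-11*(-12.5))/4 = -13 + 34.3750 = 21.3750

y = 2.7500x + 21.3750


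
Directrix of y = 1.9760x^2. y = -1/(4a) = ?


a = 1.9760
1/(4a) = 0.1265
directrix: y = -0.1265 = -0.1265

y = -0.1265


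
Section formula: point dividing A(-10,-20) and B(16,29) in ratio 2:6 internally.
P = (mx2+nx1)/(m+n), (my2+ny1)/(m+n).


Px = (2*16 + 6*(-10))/8 = -28/8 = -3.5000
Py = (2*29 + 6*(-20))/8 = -62/8 = -7.7500

P = (-3.5000, -7.7500)


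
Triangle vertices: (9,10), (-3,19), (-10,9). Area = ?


9*(19-9) = 90
-3*(9-10) = 3
-10*(10-19) = 90
sum = 183
Area = |183|/2 = 91.5000

91.5000 sq units


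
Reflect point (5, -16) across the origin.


Reflection rule for origin: (-x, -y)
(5, -16) -> (-5, 16)

(-5, 16)


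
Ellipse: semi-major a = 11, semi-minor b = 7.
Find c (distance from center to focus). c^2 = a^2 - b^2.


c^2 = 11^2 - 7^2 = 121 - 49 = 72
c = sqrt(72) = 8.4853

c = 8.4853


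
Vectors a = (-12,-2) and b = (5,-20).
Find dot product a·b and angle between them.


a·b = -12*5 - 2*(-20) = -60 + 40 = -20
|a| = sqrt(144+4) = 12.1655
|b| = sqrt(25+400) = 20.6155
cos(theta) = -20/(sqrt(148)*sqrt(425)) = -20/sqrt(62900) = -0.079745
theta = arccos(-20/sqrt(62900)) = 94.5739 degrees

a·b = -20, theta = 94.5739 deg


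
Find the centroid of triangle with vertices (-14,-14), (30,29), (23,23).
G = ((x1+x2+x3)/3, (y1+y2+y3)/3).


Gx = (-14+30+23)/3 = 39/3 = 13.0000
Gy = (-14+29+23)/3 = 38/3 = 12.6667

G = (13.0000, 12.6667)


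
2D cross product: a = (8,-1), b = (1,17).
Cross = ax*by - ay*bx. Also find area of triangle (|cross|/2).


cross = 8*17 + 1*1 = 136 + 1 = 137
Triangle area = |137|/2 = 137/2 = 68.5000

cross = 137, triangle area = 68.5000


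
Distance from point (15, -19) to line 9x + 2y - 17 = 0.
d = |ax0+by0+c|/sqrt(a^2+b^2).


|9*15 + 2*(-19) - 17| = |80| = 80
sqrt(81 + 4) = sqrt(85) = 9.2195
d = 80/sqrt(85) = 8.6772

8.6772


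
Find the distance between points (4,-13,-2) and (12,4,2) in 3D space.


dx=8, dy=17, dz=4
d = sqrt(64+289+16) = sqrt(369) = 19.2094

19.2094


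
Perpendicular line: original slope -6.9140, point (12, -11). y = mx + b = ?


Perpendicular slope = -1/m1 = -1/(-6.9140) = 0.1446
b2 = y0 - m2*x0 = -11 + 12/(-6.9140) = -11 - 1.7356 = -12.7356

y = 0.1446x - 12.7356


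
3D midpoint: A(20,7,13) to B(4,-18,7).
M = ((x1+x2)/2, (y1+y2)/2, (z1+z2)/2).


Mx = (20+4)/2 = 12.0000
My = (7- 18)/2 = -5.5000
Mz = (13+7)/2 = 10.0000

M = (12.0000, -5.5000, 10.0000)


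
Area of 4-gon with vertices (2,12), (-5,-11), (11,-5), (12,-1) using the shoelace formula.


sum(xi*y_{i+1}) = 2*(-11) - 5*(-5) + 11*(-1) + 12*12 = 136
sum(yi*x_{i+1}) = 12*(-5) - 11*11 - 5*12 - 1*2 = -243
Area = |136 + 243|/2 = 379/2 = 189.5000

189.5000 sq units


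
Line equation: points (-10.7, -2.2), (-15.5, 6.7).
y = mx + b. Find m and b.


m = (8.9)/(-4.8) = -1.8542
b = y1 - m*x1 = -2.2 - (8.9*(-10.7))/(-4.8) = -2.2 - 19.8396 = -22.0396

y = -1.8542x - 22.0396


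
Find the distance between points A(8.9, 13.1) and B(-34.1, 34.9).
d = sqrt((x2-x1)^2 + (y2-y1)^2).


dx = -34.1 - 8.9 = -43.0
dy = 34.9 - 13.1 = 21.8
d = sqrt(1849.0 + 475.24) = sqrt(2324.24) = 48.2104

48.2104


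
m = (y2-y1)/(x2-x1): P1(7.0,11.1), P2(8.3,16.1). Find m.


dy = 16.1 - 11.1 = 5
dx = 8.3 - 7.0 = 1.3
m = 5/1.3 = 3.8462

m = 3.8462


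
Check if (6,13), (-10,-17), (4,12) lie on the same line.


6*(-17-12) - 10*(12-13) + 4*(13+ 17)
= -174 + 10 + 120 = -44

No, not collinear (determinant = -44)


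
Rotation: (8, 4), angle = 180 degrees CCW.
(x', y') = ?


cos(180) = -1, sin(180) = 0
x' = 8*(-1) - 4*0 = -8
y' = 8*0 + 4*(-1) = -4

(-8, -4)


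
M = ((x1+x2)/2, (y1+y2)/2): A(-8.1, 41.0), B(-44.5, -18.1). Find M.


Mx = (-8.1 - 44.5)/2 = -52.6/2 = -26.3000
My = (41.0 - 18.1)/2 = 22.9/2 = 11.4500

(-26.3000, 11.4500)


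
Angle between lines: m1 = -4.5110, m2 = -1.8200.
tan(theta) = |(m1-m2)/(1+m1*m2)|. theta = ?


m1-m2 = -2.691
1+m1*m2 = 9.21002
tan(theta) = |-2.691/9.21002| = 0.292182
theta = arctan(|-2.691/9.21002|) = 16.2874 degrees (acute angle)

16.2874 degrees


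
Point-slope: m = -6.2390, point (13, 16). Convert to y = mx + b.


y - 16 = -6.2390(x - 13)
y = -6.2390x + 16 + 6.2390*13
y = -6.2390x + 97.1070

y = -6.2390x + 97.1070


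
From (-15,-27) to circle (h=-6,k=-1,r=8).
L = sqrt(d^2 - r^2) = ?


d = sqrt((-15+ 6)^2 + (-27+ 1)^2) = sqrt(81+676) = 27.5136
L = sqrt(757.0000 - 64) = sqrt(693.0000) = 26.3249

26.3249


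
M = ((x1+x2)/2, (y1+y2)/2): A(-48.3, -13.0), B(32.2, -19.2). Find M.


Mx = (-48.3 + 32.2)/2 = -16.1/2 = -8.0500
My = (-13.0 - 19.2)/2 = -32.2/2 = -16.1000

(-8.0500, -16.1000)


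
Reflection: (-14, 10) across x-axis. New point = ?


Reflection rule for x-axis: (x, -y)
(-14, 10) -> (-14, -10)

(-14, -10)


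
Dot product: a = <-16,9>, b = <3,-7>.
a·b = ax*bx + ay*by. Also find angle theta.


a·b = -16*3 + 9*(-7) = -48 - 63 = -111
|a| = sqrt(256+81) = 18.3576
|b| = sqrt(9+49) = 7.6158
cos(theta) = -111/(sqrt(337)*sqrt(58)) = -111/sqrt(19546) = -0.793952
theta = arccos(-111/sqrt(19546)) = 142.5563 degrees

a·b = -111, theta = 142.5563 deg


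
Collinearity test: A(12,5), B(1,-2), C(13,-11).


12*(-2+ 11) + 1*(-11-5) + 13*(5+ 2)
= 108 - 16 + 91 = 183

No, not collinear (determinant = 183)


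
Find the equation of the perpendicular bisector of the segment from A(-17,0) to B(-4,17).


Midpoint = (-10.5, 8.5)
Slope of AB = dy/dx = 17/13 = 1.3077
Perp slope = -dx/dy = -13/17 = -0.7647
b = My - (perp slope)*Mx = 8.5 + (13*(-10.5))/17 = 8.5 - 8.0294 = 0.4706

y = -0.7647x + 0.4706


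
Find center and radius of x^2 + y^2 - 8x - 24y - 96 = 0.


h = -D/2 = 8/2 = 4
k = -E/2 = 24/2 = 12
r^2 = h^2 + k^2 - F = 16 + 144 + 96 = 256
r = 16

Center (4, 12), radius = 16


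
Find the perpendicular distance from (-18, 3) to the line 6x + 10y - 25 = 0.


|6*(-18) + 10*3 - 25| = |-103| = 103
sqrt(36 + 100) = sqrt(136) = 11.6619
d = 103/sqrt(136) = 8.8322

8.8322


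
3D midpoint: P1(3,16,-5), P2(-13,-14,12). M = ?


Mx = (3- 13)/2 = -5.0000
My = (16- 14)/2 = 1.0000
Mz = (-5+12)/2 = 3.5000

M = (-5.0000, 1.0000, 3.5000)


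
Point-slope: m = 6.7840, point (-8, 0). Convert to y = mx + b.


y - 0 = 6.7840(x + 8)
y = 6.7840x + 0 - 6.7840*(-8)
y = 6.7840x + 54.2720

y = 6.7840x + 54.2720


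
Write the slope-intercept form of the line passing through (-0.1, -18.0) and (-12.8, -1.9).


m = (16.1)/(-12.7) = -1.2677
b = y1 - m*x1 = -18.0 - (16.1*(-0.1))/(-12.7) = -18.0 - 0.1268 = -18.1268

y = -1.2677x - 18.1268


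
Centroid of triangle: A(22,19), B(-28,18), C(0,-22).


Gx = (22- 28+0)/3 = -6/3 = -2.0000
Gy = (19+18- 22)/3 = 15/3 = 5.0000

G = (-2.0000, 5.0000)


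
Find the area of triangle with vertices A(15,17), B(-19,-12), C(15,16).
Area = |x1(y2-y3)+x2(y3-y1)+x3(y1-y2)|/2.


15*(-12-16) = -420
-19*(16-17) = 19
15*(17+ 12) = 435
sum = 34
Area = |34|/2 = 17.0000

17.0000 sq units


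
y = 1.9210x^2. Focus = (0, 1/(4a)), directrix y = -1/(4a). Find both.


a = 1.9210
1/(4a) = 0.1301
Focus = (0, 0.1301)
Directrix: y = -0.1301

Focus = (0, 0.1301), Directrix: y = -0.1301


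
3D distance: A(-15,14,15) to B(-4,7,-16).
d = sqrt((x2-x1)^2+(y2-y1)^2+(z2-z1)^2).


dx=11, dy=-7, dz=-31
d = sqrt(121+49+961) = sqrt(1131) = 33.6303

33.6303


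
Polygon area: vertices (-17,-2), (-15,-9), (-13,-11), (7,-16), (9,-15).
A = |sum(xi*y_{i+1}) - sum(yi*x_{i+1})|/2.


sum(xi*y_{i+1}) = -17*(-9) - 15*(-11) - 13*(-16) + 7*(-15) + 9*(-2) = 403
sum(yi*x_{i+1}) = -2*(-15) - 9*(-13) - 11*7 - 16*9 - 15*(-17) = 181
Area = |403 - 181|/2 = 222/2 = 111.0000

111.0000 sq units


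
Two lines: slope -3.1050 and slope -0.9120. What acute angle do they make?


m1-m2 = -2.193
1+m1*m2 = 3.83176
tan(theta) = |-2.193/3.83176| = 0.572322
theta = arctan(|-2.193/3.83176|) = 29.7834 degrees (acute angle)

29.7834 degrees


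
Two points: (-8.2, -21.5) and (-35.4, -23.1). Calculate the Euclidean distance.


dx = -35.4 + 8.2 = -27.2
dy = -23.1 + 21.5 = -1.6
d = sqrt(739.84 + 2.56) = sqrt(742.4) = 27.2470

27.2470


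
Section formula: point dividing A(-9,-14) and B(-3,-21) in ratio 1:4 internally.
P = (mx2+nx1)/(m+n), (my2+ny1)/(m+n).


Px = (1*(-3) + 4*(-9))/5 = -39/5 = -7.8000
Py = (1*(-21) + 4*(-14))/5 = -77/5 = -15.4000

P = (-7.8000, -15.4000)


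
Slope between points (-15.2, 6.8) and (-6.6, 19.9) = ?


dy = 19.9 - 6.8 = 13.1
dx = -6.6 + 15.2 = 8.6
m = 13.1/8.6 = 1.5233

m = 1.5233


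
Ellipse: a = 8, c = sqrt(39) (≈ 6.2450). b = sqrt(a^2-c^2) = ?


b^2 = 8^2 - (sqrt(39))^2 = 64 - 39 = 25
b = sqrt(25) = 5

b = 5


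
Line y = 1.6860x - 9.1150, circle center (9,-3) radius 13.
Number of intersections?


Substitute y = 1.6860x - 9.1150: (x-9)^2 + (1.6860x- 9.1150+ 3)^2 = 169
Expand to Ax^2 + Bx + C = 0, where b-k = -6.115
A = 1+m^2 = 3.842596
B = 2(m(b-k) - h) = 2(1.6860*(-6.115) - 9) = -38.61978
C = h^2 + (b-k)^2 - r^2 = 81 + 37.393225 - 169 = -50.606775
disc = B^2-4AC = 1491.4874 + 777.8456 = 2269.3330
disc > 0

2 intersection points


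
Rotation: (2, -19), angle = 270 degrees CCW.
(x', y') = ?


cos(270) = 0, sin(270) = -1
x' = 2*0 + 19*(-1) = -19
y' = 2*(-1) - 19*0 = -2

(-19, -2)


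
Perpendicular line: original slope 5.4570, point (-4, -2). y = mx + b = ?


Perpendicular slope = -1/m1 = -1/5.4570 = -0.1833
b2 = y0 - m2*x0 = -2 - 4/5.4570 = -2 - 0.7330 = -2.7330

y = -0.1833x - 2.7330


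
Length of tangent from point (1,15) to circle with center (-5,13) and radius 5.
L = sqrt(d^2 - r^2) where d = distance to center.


d = sqrt((1+ 5)^2 + (15-13)^2) = sqrt(36+4) = 6.3246
L = sqrt(40.0000 - 25) = sqrt(15.0000) = 3.8730

3.8730


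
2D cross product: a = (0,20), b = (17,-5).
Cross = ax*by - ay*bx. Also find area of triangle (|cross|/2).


cross = 0*(-5) - 20*17 = 0 - 340 = -340
Triangle area = |-340|/2 = 340/2 = 170.0000

cross = -340, triangle area = 170.0000


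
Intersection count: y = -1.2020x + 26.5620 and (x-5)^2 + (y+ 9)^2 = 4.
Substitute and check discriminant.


Substitute y = -1.2020x + 26.5620: (x-5)^2 + (-1.2020x+26.5620+ 9)^2 = 4
Expand to Ax^2 + Bx + C = 0, where b-k = 35.562
A = 1+m^2 = 2.444804
B = 2(m(b-k) - h) = 2(-1.2020*35.562 - 5) = -95.491048
C = h^2 + (b-k)^2 - r^2 = 25 + 1264.655844 - 4 = 1285.655844
disc = B^2-4AC = 9118.5402 - 12572.7062 = -3454.1660
disc < 0

0 intersection points


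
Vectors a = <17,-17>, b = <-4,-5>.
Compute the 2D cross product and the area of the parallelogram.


cross = 17*(-5) + 17*(-4) = -85 - 68 = -153
Parallelogram area = |-153| = 153

cross = -153, parallelogram area = 153


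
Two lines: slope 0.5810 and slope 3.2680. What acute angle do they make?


m1-m2 = -2.687
1+m1*m2 = 2.898708
tan(theta) = |-2.687/2.898708| = 0.926965
theta = arctan(|-2.687/2.898708|) = 42.8294 degrees (acute angle)

42.8294 degrees


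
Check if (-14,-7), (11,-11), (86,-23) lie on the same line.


-14*(-11+ 23) + 11*(-23+ 7) + 86*(-7+ 11)
= -168 - 176 + 344 = 0

Yes, collinear (determinant = 0)


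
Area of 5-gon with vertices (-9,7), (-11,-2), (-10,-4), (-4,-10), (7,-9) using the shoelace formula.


sum(xi*y_{i+1}) = -9*(-2) - 11*(-4) - 10*(-10) - 4*(-9) + 7*7 = 247
sum(yi*x_{i+1}) = 7*(-11) - 2*(-10) - 4*(-4) - 10*7 - 9*(-9) = -30
Area = |247 + 30|/2 = 277/2 = 138.5000

138.5000 sq units


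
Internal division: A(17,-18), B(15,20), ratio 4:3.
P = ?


Px = (4*15 + 3*17)/7 = 111/7 = 15.8571
Py = (4*20 + 3*(-18))/7 = 26/7 = 3.7143

P = (15.8571, 3.7143)


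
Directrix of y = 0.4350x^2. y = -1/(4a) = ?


a = 0.4350
1/(4a) = 0.5747
directrix: y = -0.5747 = -0.5747

y = -0.5747


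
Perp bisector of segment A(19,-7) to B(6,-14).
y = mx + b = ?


Midpoint = (12.5, -10.5)
Slope of AB = dy/dx = -7/(-13) = 0.5385
Perp slope = -dx/dy = -13/7 = -1.8571
b = My - (perp slope)*Mx = -10.5 + (-13*12.5)/(-7) = -10.5 + 23.2143 = 12.7143

y = -1.8571x + 12.7143


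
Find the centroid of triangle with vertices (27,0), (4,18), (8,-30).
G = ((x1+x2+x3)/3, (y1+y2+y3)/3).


Gx = (27+4+8)/3 = 39/3 = 13.0000
Gy = (0+18- 30)/3 = -12/3 = -4.0000

G = (13.0000, -4.0000)


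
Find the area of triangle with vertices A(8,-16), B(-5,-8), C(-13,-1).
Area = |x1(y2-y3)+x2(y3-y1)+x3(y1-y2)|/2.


8*(-8+ 1) = -56
-5*(-1+ 16) = -75
-13*(-16+ 8) = 104
sum = -27
Area = |-27|/2 = 13.5000

13.5000 sq units


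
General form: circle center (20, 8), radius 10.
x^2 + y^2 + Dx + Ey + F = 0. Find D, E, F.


(x-20)^2 + (y-8)^2 = 10^2
D = -2h = -40, E = -2k = -16
F = h^2+k^2-r^2 = 400+64-100 = 364

D = -40, E = -16, F = 364


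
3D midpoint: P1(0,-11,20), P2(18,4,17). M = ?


Mx = (0+18)/2 = 9.0000
My = (-11+4)/2 = -3.5000
Mz = (20+17)/2 = 18.5000

M = (9.0000, -3.5000, 18.5000)


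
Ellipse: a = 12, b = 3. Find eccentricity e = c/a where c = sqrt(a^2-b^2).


c = sqrt(144-9) = sqrt(135) = 11.6190
e = c/a = sqrt(135)/12 = 0.9682

e = 0.9682


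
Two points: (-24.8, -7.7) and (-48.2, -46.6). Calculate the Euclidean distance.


dx = -48.2 + 24.8 = -23.4
dy = -46.6 + 7.7 = -38.9
d = sqrt(547.56 + 1513.21) = sqrt(2060.77) = 45.3957

45.3957


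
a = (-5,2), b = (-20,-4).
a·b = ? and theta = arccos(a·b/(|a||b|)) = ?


a·b = -5*(-20) + 2*(-4) = 100 - 8 = 92
|a| = sqrt(25+4) = 5.3852
|b| = sqrt(400+16) = 20.3961
cos(theta) = 92/(sqrt(29)*sqrt(416)) = 92/sqrt(12064) = 0.837611
theta = arccos(92/sqrt(12064)) = 33.1113 degrees

a·b = 92, theta = 33.1113 deg


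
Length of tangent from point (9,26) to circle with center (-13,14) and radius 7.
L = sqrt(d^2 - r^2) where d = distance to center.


d = sqrt((9+ 13)^2 + (26-14)^2) = sqrt(484+144) = 25.0599
L = sqrt(628.0000 - 49) = sqrt(579.0000) = 24.0624

24.0624


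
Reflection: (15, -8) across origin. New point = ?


Reflection rule for origin: (-x, -y)
(15, -8) -> (-15, 8)

(-15, 8)


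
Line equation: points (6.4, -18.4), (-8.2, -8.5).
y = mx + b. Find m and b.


m = (9.9)/(-14.6) = -0.6781
b = y1 - m*x1 = -18.4 - (9.9*6.4)/(-14.6) = -18.4 + 4.3397 = -14.0603

y = -0.6781x - 14.0603


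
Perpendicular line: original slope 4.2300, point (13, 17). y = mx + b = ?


Perpendicular slope = -1/m1 = -1/4.2300 = -0.2364
b2 = y0 - m2*x0 = 17 + 13/4.2300 = 17 + 3.0733 = 20.0733

y = -0.2364x + 20.0733


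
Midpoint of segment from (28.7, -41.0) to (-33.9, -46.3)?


Mx = (28.7 - 33.9)/2 = -5.2/2 = -2.6000
My = (-41.0 - 46.3)/2 = -87.3/2 = -43.6500

(-2.6000, -43.6500)


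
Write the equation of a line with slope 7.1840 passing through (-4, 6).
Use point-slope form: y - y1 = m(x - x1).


y - 6 = 7.1840(x + 4)
y = 7.1840x + 6 - 7.1840*(-4)
y = 7.1840x + 34.7360

y = 7.1840x + 34.7360


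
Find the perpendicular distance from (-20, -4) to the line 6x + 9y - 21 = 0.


|6*(-20) + 9*(-4) - 21| = |-177| = 177
sqrt(36 + 81) = sqrt(117) = 10.8167
d = 177/sqrt(117) = 16.3637

16.3637


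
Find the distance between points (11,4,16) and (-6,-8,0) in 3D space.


dx=-17, dy=-12, dz=-16
d = sqrt(289+144+256) = sqrt(689) = 26.2488

26.2488


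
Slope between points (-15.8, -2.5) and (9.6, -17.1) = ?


dy = -17.1 + 2.5 = -14.6
dx = 9.6 + 15.8 = 25.4
m = -14.6/25.4 = -0.5748

m = -0.5748


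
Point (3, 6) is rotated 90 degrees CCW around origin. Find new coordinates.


cos(90) = 0, sin(90) = 1
x' = 3*0 - 6*1 = -6
y' = 3*1 + 6*0 = 3

(-6, 3)


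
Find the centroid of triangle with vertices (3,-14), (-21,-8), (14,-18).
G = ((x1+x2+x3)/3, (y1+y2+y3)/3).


Gx = (3- 21+14)/3 = -4/3 = -1.3333
Gy = (-14- 8- 18)/3 = -40/3 = -13.3333

G = (-1.3333, -13.3333)


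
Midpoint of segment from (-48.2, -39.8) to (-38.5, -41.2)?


Mx = (-48.2 - 38.5)/2 = -86.7/2 = -43.3500
My = (-39.8 - 41.2)/2 = -81.0/2 = -40.5000

(-43.3500, -40.5000)


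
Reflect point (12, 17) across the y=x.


Reflection rule for y=x: (y, x)
(12, 17) -> (17, 12)

(17, 12)


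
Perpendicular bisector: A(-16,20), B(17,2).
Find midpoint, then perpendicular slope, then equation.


Midpoint = (0.5, 11)
Slope of AB = dy/dx = -18/33 = -0.5455
Perp slope = -dx/dy = 33/18 = 1.8333
b = My - (perp slope)*Mx = 11 + (33*0.5)/(-18) = 11 - 0.9167 = 10.0833

y = 1.8333x + 10.0833


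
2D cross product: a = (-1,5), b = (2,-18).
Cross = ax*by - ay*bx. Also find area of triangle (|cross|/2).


cross = -1*(-18) - 5*2 = 18 - 10 = 8
Triangle area = |8|/2 = 8/2 = 4.0000

cross = 8, triangle area = 4.0000


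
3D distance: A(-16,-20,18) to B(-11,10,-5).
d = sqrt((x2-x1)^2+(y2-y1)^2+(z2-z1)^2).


dx=5, dy=30, dz=-23
d = sqrt(25+900+529) = sqrt(1454) = 38.1314

38.1314


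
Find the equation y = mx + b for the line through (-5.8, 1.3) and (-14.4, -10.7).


m = (-12.0)/(-8.6) = 1.3953
b = y1 - m*x1 = 1.3 - (-12.0*(-5.8))/(-8.6) = 1.3 + 8.0930 = 9.3930

y = 1.3953x + 9.3930


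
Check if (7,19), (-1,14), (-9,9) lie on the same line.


7*(14-9) - 1*(9-19) - 9*(19-14)
= 35 + 10 - 45 = 0

Yes, collinear (determinant = 0)


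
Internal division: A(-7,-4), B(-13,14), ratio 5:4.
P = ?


Px = (5*(-13) + 4*(-7))/9 = -93/9 = -10.3333
Py = (5*14 + 4*(-4))/9 = 54/9 = 6.0000

P = (-10.3333, 6.0000)


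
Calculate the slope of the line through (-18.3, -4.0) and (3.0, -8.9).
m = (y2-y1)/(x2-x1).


dy = -8.9 + 4.0 = -4.9
dx = 3.0 + 18.3 = 21.3
m = -4.9/21.3 = -0.2300

m = -0.2300


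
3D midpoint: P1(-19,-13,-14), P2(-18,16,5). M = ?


Mx = (-19- 18)/2 = -18.5000
My = (-13+16)/2 = 1.5000
Mz = (-14+5)/2 = -4.5000

M = (-18.5000, 1.5000, -4.5000)


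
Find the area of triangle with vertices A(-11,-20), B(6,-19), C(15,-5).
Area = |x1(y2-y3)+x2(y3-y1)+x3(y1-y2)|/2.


-11*(-19+ 5) = 154
6*(-5+ 20) = 90
15*(-20+ 19) = -15
sum = 229
Area = |229|/2 = 114.5000

114.5000 sq units


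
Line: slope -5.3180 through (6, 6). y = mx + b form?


y - 6 = -5.3180(x - 6)
y = -5.3180x + 6 + 5.3180*6
y = -5.3180x + 37.9080

y = -5.3180x + 37.9080


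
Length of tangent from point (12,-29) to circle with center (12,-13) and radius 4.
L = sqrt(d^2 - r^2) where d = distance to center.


d = sqrt((12-12)^2 + (-29+ 13)^2) = sqrt(0+256) = 16.0000
L = sqrt(256.0000 - 16) = sqrt(240.0000) = 15.4919

15.4919


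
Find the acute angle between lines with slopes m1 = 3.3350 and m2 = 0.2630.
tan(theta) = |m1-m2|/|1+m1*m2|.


m1-m2 = 3.072
1+m1*m2 = 1.877105
tan(theta) = |3.072/1.877105| = 1.636563
theta = arctan(|3.072/1.877105|) = 58.5735 degrees (acute angle)

58.5735 degrees


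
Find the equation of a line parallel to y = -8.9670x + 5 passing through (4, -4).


Parallel lines have equal slopes.
m2 = -8.9670
b2 = -4 + 8.9670*4 = 31.8680

y = -8.9670x + 31.8680


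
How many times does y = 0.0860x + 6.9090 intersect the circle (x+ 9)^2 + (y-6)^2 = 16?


Substitute y = 0.0860x + 6.9090: (x+ 9)^2 + (0.0860x+6.9090-6)^2 = 16
Expand to Ax^2 + Bx + C = 0, where b-k = 0.909
A = 1+m^2 = 1.007396
B = 2(m(b-k) - h) = 2(0.0860*0.909 + 9) = 18.156348
C = h^2 + (b-k)^2 - r^2 = 81 + 0.826281 - 16 = 65.826281
disc = B^2-4AC = 329.6530 - 265.2525 = 64.4005
disc > 0

2 intersection points


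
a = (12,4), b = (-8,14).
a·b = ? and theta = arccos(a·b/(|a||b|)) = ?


a·b = 12*(-8) + 4*14 = -96 + 56 = -40
|a| = sqrt(144+16) = 12.6491
|b| = sqrt(64+196) = 16.1245
cos(theta) = -40/(sqrt(160)*sqrt(260)) = -40/sqrt(41600) = -0.196116
theta = arccos(-40/sqrt(41600)) = 101.3099 degrees

a·b = -40, theta = 101.3099 deg


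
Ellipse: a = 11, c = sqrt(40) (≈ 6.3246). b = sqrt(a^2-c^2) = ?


b^2 = 11^2 - (sqrt(40))^2 = 121 - 40 = 81
b = sqrt(81) = 9

b = 9


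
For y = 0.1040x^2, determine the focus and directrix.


a = 0.1040
1/(4a) = 2.4038
Focus = (0, 2.4038)
Directrix: y = -2.4038

Focus = (0, 2.4038), Directrix: y = -2.4038


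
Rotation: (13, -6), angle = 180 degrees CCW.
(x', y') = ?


cos(180) = -1, sin(180) = 0
x' = 13*(-1) + 6*0 = -13
y' = 13*0 - 6*(-1) = 6

(-13, 6)


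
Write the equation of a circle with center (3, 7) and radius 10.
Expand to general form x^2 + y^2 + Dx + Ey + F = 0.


(x-3)^2 + (y-7)^2 = 10^2
D = -2h = -6, E = -2k = -14
F = h^2+k^2-r^2 = 9+49-100 = -42

x^2 + y^2 - 6x - 14y - 42 = 0


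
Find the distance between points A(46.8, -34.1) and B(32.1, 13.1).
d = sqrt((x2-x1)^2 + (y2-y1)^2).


dx = 32.1 - 46.8 = -14.7
dy = 13.1 + 34.1 = 47.2
d = sqrt(216.09 + 2227.84) = sqrt(2443.93) = 49.4361

49.4361


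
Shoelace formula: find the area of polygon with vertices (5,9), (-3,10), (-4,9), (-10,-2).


sum(xi*y_{i+1}) = 5*10 - 3*9 - 4*(-2) - 10*9 = -59
sum(yi*x_{i+1}) = 9*(-3) + 10*(-4) + 9*(-10) - 2*5 = -167
Area = |-59 + 167|/2 = 108/2 = 54.0000

54.0000 sq units


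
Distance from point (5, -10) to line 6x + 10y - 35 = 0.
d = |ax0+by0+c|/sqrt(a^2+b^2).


|6*5 + 10*(-10) - 35| = |-105| = 105
sqrt(36 + 100) = sqrt(136) = 11.6619
d = 105/sqrt(136) = 9.0037

9.0037


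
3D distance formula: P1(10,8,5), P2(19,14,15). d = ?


dx=9, dy=6, dz=10
d = sqrt(81+36+100) = sqrt(217) = 14.7309

14.7309


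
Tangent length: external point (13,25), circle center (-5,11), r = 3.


d = sqrt((13+ 5)^2 + (25-11)^2) = sqrt(324+196) = 22.8035
L = sqrt(520.0000 - 9) = sqrt(511.0000) = 22.6053

22.6053


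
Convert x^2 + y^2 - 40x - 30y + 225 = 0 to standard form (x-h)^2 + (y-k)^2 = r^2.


h = -D/2 = 40/2 = 20
k = -E/2 = 30/2 = 15
r^2 = h^2 + k^2 - F = 400 + 225 - 225 = 400
r = 20

Center (20, 15), radius = 20


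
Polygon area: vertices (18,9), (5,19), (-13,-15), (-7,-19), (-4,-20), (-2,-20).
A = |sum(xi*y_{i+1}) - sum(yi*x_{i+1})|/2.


sum(xi*y_{i+1}) = 18*19 + 5*(-15) - 13*(-19) - 7*(-20) - 4*(-20) - 2*9 = 716
sum(yi*x_{i+1}) = 9*5 + 19*(-13) - 15*(-7) - 19*(-4) - 20*(-2) - 20*18 = -341
Area = |716 + 341|/2 = 1057/2 = 528.5000

528.5000 sq units


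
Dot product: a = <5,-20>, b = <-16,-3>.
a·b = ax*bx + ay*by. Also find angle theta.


a·b = 5*(-16) - 20*(-3) = -80 + 60 = -20
|a| = sqrt(25+400) = 20.6155
|b| = sqrt(256+9) = 16.2788
cos(theta) = -20/(sqrt(425)*sqrt(265)) = -20/sqrt(112625) = -0.059595
theta = arccos(-20/sqrt(112625)) = 93.4166 degrees

a·b = -20, theta = 93.4166 deg


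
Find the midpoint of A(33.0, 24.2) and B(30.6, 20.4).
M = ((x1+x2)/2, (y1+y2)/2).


Mx = (33.0 + 30.6)/2 = 63.6/2 = 31.8000
My = (24.2 + 20.4)/2 = 44.6/2 = 22.3000

(31.8000, 22.3000)


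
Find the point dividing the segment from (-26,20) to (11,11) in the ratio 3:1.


Px = (3*11 + 1*(-26))/4 = 7/4 = 1.7500
Py = (3*11 + 1*20)/4 = 53/4 = 13.2500

P = (1.7500, 13.2500)


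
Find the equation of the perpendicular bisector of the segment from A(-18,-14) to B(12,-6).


Midpoint = (-3, -10)
Slope of AB = dy/dx = 8/30 = 0.2667
Perp slope = -dx/dy = -30/8 = -3.7500
b = My - (perp slope)*Mx = -10 + (30*(-3))/8 = -10 - 11.2500 = -21.2500

y = -3.7500x - 21.2500


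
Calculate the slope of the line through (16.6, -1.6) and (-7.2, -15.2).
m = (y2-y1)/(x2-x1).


dy = -15.2 + 1.6 = -13.6
dx = -7.2 - 16.6 = -23.8
m = -13.6/(-23.8) = 0.5714

m = 0.5714


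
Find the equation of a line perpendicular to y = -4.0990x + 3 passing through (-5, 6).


Perpendicular slope = -1/m1 = -1/(-4.0990) = 0.2440
b2 = y0 - m2*x0 = 6 - 5/(-4.0990) = 6 + 1.2198 = 7.2198

y = 0.2440x + 7.2198


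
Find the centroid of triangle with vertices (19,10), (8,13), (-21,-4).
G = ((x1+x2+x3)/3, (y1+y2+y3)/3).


Gx = (19+8- 21)/3 = 6/3 = 2.0000
Gy = (10+13- 4)/3 = 19/3 = 6.3333

G = (2.0000, 6.3333)


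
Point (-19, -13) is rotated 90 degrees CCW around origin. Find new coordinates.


cos(90) = 0, sin(90) = 1
x' = -19*0 + 13*1 = 13
y' = -19*1 - 13*0 = -19

(13, -19)


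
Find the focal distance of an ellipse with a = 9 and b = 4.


c^2 = 9^2 - 4^2 = 81 - 16 = 65
c = sqrt(65) = 8.0623

c = 8.0623


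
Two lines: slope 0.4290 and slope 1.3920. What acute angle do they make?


m1-m2 = -0.963
1+m1*m2 = 1.597168
tan(theta) = |-0.963/1.597168| = 0.602942
theta = arctan(|-0.963/1.597168|) = 31.0875 degrees (acute angle)

31.0875 degrees


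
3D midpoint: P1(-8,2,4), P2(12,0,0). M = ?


Mx = (-8+12)/2 = 2.0000
My = (2+0)/2 = 1.0000
Mz = (4+0)/2 = 2.0000

M = (2.0000, 1.0000, 2.0000)


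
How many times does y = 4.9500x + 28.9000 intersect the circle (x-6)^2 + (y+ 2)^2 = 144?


Substitute y = 4.9500x + 28.9000: (x-6)^2 + (4.9500x+28.9000+ 2)^2 = 144
Expand to Ax^2 + Bx + C = 0, where b-k = 30.9
A = 1+m^2 = 25.5025
B = 2(m(b-k) - h) = 2(4.9500*30.9 - 6) = 293.91
C = h^2 + (b-k)^2 - r^2 = 36 + 954.81 - 144 = 846.81
disc = B^2-4AC = 86383.0881 - 86383.0881 = 0
disc = 0

1 intersection point (tangent)


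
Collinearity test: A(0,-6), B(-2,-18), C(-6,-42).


0*(-18+ 42) - 2*(-42+ 6) - 6*(-6+ 18)
= 0 + 72 - 72 = 0

Yes, collinear (determinant = 0)


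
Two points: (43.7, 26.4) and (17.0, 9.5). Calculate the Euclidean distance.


dx = 17.0 - 43.7 = -26.7
dy = 9.5 - 26.4 = -16.9
d = sqrt(712.89 + 285.61) = sqrt(998.5) = 31.5991

31.5991


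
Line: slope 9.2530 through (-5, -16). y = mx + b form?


y + 16 = 9.2530(x + 5)
y = 9.2530x - 16 - 9.2530*(-5)
y = 9.2530x + 30.2650

y = 9.2530x + 30.2650


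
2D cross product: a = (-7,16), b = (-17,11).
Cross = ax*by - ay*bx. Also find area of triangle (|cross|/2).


cross = -7*11 - 16*(-17) = -77 + 272 = 195
Triangle area = |195|/2 = 195/2 = 97.5000

cross = 195, triangle area = 97.5000


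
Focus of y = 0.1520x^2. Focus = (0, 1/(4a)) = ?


a = 0.1520
4a = 0.6080
focus = (0, 1/0.6080) = (0, 1.6447)

Focus = (0, 1.6447)


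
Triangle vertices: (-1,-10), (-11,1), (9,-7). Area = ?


-1*(1+ 7) = -8
-11*(-7+ 10) = -33
9*(-10-1) = -99
sum = -140
Area = |-140|/2 = 70.0000

70.0000 sq units


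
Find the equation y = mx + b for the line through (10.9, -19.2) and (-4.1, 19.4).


m = (38.6)/(-15.0) = -2.5733
b = y1 - m*x1 = -19.2 - (38.6*10.9)/(-15.0) = -19.2 + 28.0493 = 8.8493

y = -2.5733x + 8.8493


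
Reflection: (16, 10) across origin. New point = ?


Reflection rule for origin: (-x, -y)
(16, 10) -> (-16, -10)

(-16, -10)


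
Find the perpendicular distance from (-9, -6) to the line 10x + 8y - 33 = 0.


|10*(-9) + 8*(-6) - 33| = |-171| = 171
sqrt(100 + 64) = sqrt(164) = 12.8062
d = 171/sqrt(164) = 13.3529

13.3529


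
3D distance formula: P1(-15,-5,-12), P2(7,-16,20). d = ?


dx=22, dy=-11, dz=32
d = sqrt(484+121+1024) = sqrt(1629) = 40.3609

40.3609


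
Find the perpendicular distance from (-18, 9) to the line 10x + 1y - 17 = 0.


|10*(-18) + 1*9 - 17| = |-188| = 188
sqrt(100 + 1) = sqrt(101) = 10.0499
d = 188/sqrt(101) = 18.7067

18.7067


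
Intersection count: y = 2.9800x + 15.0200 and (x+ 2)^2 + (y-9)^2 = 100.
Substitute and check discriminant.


Substitute y = 2.9800x + 15.0200: (x+ 2)^2 + (2.9800x+15.0200-9)^2 = 100
Expand to Ax^2 + Bx + C = 0, where b-k = 6.02
A = 1+m^2 = 9.8804
B = 2(m(b-k) - h) = 2(2.9800*6.02 + 2) = 39.8792
C = h^2 + (b-k)^2 - r^2 = 4 + 36.2404 - 100 = -59.7596
disc = B^2-4AC = 1590.3506 + 2361.7950 = 3952.1456
disc > 0

2 intersection points


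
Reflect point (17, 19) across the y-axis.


Reflection rule for y-axis: (-x, y)
(17, 19) -> (-17, 19)

(-17, 19)


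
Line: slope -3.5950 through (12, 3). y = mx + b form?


y - 3 = -3.5950(x - 12)
y = -3.5950x + 3 + 3.5950*12
y = -3.5950x + 46.1400

y = -3.5950x + 46.1400


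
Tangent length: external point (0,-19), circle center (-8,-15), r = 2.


d = sqrt((0+ 8)^2 + (-19+ 15)^2) = sqrt(64+16) = 8.9443
L = sqrt(80.0000 - 4) = sqrt(76.0000) = 8.7178

8.7178


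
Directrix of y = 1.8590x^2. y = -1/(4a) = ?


a = 1.8590
1/(4a) = 0.1345
directrix: y = -0.1345 = -0.1345

y = -0.1345


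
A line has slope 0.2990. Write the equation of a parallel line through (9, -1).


Parallel lines have equal slopes.
m2 = 0.2990
b2 = -1 - 0.2990*9 = -3.6910

y = 0.2990x - 3.6910


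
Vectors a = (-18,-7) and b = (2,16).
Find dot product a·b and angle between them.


a·b = -18*2 - 7*16 = -36 - 112 = -148
|a| = sqrt(324+49) = 19.3132
|b| = sqrt(4+256) = 16.1245
cos(theta) = -148/(sqrt(373)*sqrt(260)) = -148/sqrt(96980) = -0.475248
theta = arccos(-148/sqrt(96980)) = 118.3755 degrees

a·b = -148, theta = 118.3755 deg


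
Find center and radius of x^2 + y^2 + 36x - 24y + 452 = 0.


h = -D/2 = -36/2 = -18
k = -E/2 = 24/2 = 12
r^2 = h^2 + k^2 - F = 324 + 144 - 452 = 16
r = 4

Center (-18, 12), radius = 4


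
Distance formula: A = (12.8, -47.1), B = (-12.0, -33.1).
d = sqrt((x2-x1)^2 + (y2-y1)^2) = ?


dx = -12.0 - 12.8 = -24.8
dy = -33.1 + 47.1 = 14.0
d = sqrt(615.04 + 196.0) = sqrt(811.04) = 28.4788

28.4788


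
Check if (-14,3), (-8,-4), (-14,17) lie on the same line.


-14*(-4-17) - 8*(17-3) - 14*(3+ 4)
= 294 - 112 - 98 = 84

No, not collinear (determinant = 84)


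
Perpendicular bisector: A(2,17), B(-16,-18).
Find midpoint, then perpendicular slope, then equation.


Midpoint = (-7, -0.5)
Slope of AB = dy/dx = -35/(-18) = 1.9444
Perp slope = -dx/dy = -18/35 = -0.5143
b = My - (perp slope)*Mx = -0.5 + (-18*(-7))/(-35) = -0.5 - 3.6000 = -4.1000

y = -0.5143x - 4.1000


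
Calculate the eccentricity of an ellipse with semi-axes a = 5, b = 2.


c = sqrt(25-4) = sqrt(21) = 4.5826
e = c/a = sqrt(21)/5 = 0.9165

e = 0.9165


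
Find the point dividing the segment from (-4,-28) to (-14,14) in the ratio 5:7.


Px = (5*(-14) + 7*(-4))/12 = -98/12 = -8.1667
Py = (5*14 + 7*(-28))/12 = -126/12 = -10.5000

P = (-8.1667, -10.5000)


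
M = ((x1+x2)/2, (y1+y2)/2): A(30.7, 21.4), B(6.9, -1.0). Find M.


Mx = (30.7 + 6.9)/2 = 37.6/2 = 18.8000
My = (21.4 - 1.0)/2 = 20.4/2 = 10.2000

(18.8000, 10.2000)


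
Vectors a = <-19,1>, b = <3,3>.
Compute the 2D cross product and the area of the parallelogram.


cross = -19*3 - 1*3 = -57 - 3 = -60
Parallelogram area = |-60| = 60

cross = -60, parallelogram area = 60


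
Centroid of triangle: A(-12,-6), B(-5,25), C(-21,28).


Gx = (-12- 5- 21)/3 = -38/3 = -12.6667
Gy = (-6+25+28)/3 = 47/3 = 15.6667

G = (-12.6667, 15.6667)


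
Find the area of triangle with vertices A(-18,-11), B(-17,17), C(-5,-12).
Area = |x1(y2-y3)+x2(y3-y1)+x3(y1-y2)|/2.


-18*(17+ 12) = -522
-17*(-12+ 11) = 17
-5*(-11-17) = 140
sum = -365
Area = |-365|/2 = 182.5000

182.5000 sq units


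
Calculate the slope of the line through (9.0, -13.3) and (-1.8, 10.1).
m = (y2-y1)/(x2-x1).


dy = 10.1 + 13.3 = 23.4
dx = -1.8 - 9.0 = -10.8
m = 23.4/(-10.8) = -2.1667

m = -2.1667


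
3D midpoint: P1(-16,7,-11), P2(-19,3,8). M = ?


Mx = (-16- 19)/2 = -17.5000
My = (7+3)/2 = 5.0000
Mz = (-11+8)/2 = -1.5000

M = (-17.5000, 5.0000, -1.5000)


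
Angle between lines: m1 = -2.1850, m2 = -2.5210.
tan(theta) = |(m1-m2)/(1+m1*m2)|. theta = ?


m1-m2 = 0.336
1+m1*m2 = 6.508385
tan(theta) = |0.336/6.508385| = 0.051626
theta = arctan(|0.336/6.508385|) = 2.9553 degrees (acute angle)

2.9553 degrees


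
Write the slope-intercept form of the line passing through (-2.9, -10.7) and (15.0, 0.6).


m = (11.3)/(17.9) = 0.6313
b = y1 - m*x1 = -10.7 - (11.3*(-2.9))/(17.9) = -10.7 + 1.8307 = -8.8693

y = 0.6313x - 8.8693


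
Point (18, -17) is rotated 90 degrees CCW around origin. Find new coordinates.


cos(90) = 0, sin(90) = 1
x' = 18*0 + 17*1 = 17
y' = 18*1 - 17*0 = 18

(17, 18)


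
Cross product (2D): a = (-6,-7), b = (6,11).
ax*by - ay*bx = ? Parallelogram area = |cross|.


cross = -6*11 + 7*6 = -66 + 42 = -24
Parallelogram area = |-24| = 24

cross = -24, parallelogram area = 24


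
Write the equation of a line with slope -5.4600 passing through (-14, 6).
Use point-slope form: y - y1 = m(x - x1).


y - 6 = -5.4600(x + 14)
y = -5.4600x + 6 + 5.4600*(-14)
y = -5.4600x - 70.4400

y = -5.4600x - 70.4400


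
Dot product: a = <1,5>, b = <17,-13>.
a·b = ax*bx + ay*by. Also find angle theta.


a·b = 1*17 + 5*(-13) = 17 - 65 = -48
|a| = sqrt(1+25) = 5.0990
|b| = sqrt(289+169) = 21.4009
cos(theta) = -48/(sqrt(26)*sqrt(458)) = -48/sqrt(11908) = -0.439867
theta = arccos(-48/sqrt(11908)) = 116.0954 degrees

a·b = -48, theta = 116.0954 deg


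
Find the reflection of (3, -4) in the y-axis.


Reflection rule for y-axis: (-x, y)
(3, -4) -> (-3, -4)

(-3, -4)


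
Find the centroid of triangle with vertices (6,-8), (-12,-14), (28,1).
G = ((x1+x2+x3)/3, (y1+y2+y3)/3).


Gx = (6- 12+28)/3 = 22/3 = 7.3333
Gy = (-8- 14+1)/3 = -21/3 = -7.0000

G = (7.3333, -7.0000)


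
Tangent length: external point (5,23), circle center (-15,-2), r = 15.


d = sqrt((5+ 15)^2 + (23+ 2)^2) = sqrt(400+625) = 32.0156
L = sqrt(1025.0000 - 225) = sqrt(800.0000) = 28.2843

28.2843


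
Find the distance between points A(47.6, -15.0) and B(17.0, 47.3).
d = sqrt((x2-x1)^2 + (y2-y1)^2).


dx = 17.0 - 47.6 = -30.6
dy = 47.3 + 15.0 = 62.3
d = sqrt(936.36 + 3881.29) = sqrt(4817.65) = 69.4093

69.4093


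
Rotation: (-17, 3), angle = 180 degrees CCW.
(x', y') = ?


cos(180) = -1, sin(180) = 0
x' = -17*(-1) - 3*0 = 17
y' = -17*0 + 3*(-1) = -3

(17, -3)


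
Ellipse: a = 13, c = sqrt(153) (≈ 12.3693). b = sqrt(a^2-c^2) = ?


b^2 = 13^2 - (sqrt(153))^2 = 169 - 153 = 16
b = sqrt(16) = 4

b = 4


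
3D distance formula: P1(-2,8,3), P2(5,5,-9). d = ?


dx=7, dy=-3, dz=-12
d = sqrt(49+9+144) = sqrt(202) = 14.2127

14.2127


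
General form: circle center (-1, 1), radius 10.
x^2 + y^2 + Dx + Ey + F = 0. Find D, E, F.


(x+ 1)^2 + (y-1)^2 = 10^2
D = -2h = 2, E = -2k = -2
F = h^2+k^2-r^2 = 1+1-100 = -98

D = 2, E = -2, F = -98


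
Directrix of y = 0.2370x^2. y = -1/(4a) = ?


a = 0.2370
1/(4a) = 1.0549
directrix: y = -1.0549 = -1.0549

y = -1.0549
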